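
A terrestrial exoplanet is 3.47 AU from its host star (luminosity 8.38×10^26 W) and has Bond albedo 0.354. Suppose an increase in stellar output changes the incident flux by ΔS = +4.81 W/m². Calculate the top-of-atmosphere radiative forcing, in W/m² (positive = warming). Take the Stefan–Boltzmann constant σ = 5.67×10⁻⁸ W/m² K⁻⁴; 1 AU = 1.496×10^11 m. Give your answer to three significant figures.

0.777 W/m²

Orbital distance: d = 3.47 AU = 5.191×10^11 m.
Flux at the orbit: S = L/(4πd²) = 8.38×10^26/(4π·(5.19×10^11)²) = 247.5 W/m².
ΔF = Δ[S(1−α)]/4 = (1−0.354)·+4.81/4 = 0.7768 W/m².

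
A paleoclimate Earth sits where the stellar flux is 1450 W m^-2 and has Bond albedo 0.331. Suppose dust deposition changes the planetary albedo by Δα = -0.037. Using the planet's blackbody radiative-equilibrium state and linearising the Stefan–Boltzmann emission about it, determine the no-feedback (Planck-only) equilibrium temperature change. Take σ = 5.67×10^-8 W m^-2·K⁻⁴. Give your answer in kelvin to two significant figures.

3.5 kelvin

Reference equilibrium: T_e = [S(1−α)/(4σ)]^(1/4) = 255.7 K.
ΔF = −(S/4)Δα = −(1450/4)×(-0.037) = 13.41 W m^-2.
The Planck feedback parameter is 4σT_e³ = 3.793 W m^-2/K.
So ΔT₀ = 13.41/3.793 = 3.54 K.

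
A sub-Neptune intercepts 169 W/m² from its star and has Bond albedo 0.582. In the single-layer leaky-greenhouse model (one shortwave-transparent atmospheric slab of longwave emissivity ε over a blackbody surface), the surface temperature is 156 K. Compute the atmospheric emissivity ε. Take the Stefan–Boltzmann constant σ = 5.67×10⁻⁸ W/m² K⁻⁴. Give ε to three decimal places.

0.948

TOA balance gives T_e = 132.8 K.
Inverting T_s⁴ = 2T_e⁴/(2−ε): (T_e/T_s)⁴ = 0.5259, so ε = 2(1 − 0.5259) = 0.9482.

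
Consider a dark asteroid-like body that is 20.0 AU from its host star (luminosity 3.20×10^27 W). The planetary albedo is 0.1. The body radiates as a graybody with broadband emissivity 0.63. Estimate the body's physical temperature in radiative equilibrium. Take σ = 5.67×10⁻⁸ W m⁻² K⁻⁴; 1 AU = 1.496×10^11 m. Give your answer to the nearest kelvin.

116 K

d = 20.0 × 1.496×10^11 m = 2.992×10^12 m.
S = L/(4πd²) = 28.45 W m⁻².
The planet absorbs (1−α)S over its disc πR² and re-emits over 4πR², so the mean absorbed flux is (1−0.1)·28.45/4 = 6.400 W m⁻².
Equating to εσT⁴ with ε = 0.63: T = (6.400/0.63σ)^(1/4) = 115.7 K.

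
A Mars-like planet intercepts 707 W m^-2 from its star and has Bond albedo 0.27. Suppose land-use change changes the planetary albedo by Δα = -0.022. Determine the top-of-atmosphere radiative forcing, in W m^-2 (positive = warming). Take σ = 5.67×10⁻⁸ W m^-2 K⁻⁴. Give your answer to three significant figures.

3.89 W m^-2

ΔF = −(S/4)Δα = −(707.0/4)×(-0.022) = 3.888 W m^-2.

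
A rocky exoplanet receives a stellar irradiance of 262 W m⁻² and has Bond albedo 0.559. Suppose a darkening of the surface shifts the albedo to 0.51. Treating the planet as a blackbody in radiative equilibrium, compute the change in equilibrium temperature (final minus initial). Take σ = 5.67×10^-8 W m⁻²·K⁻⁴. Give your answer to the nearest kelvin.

4 K

With α = 0.559, T₁ = 150.2 K.
Final:   T₂ = [S(1−0.51)/(4σ)]^(1/4) = 154.2 K.
Change: 154.2 − 150.2 = 4.010 K.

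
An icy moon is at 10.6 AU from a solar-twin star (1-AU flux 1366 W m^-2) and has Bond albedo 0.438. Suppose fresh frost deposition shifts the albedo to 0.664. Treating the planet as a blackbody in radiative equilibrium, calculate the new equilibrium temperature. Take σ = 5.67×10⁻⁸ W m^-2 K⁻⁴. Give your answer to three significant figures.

By the inverse-square law, S = 1366/10.6² = 12.16 W m^-2.
T₂ = [S(1−α₂)/(4σ)]^(1/4) = [12.16·0.336/(4σ)]^(1/4) = 65.15 K.

65.1 K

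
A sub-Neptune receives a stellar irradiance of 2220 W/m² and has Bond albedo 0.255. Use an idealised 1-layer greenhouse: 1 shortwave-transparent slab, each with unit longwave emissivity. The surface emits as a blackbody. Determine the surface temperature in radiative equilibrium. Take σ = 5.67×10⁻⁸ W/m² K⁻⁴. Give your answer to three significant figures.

348 K

Top-of-atmosphere balance: σT_e⁴ = S(1−α)/4 = 413.5 W/m² → T_e = 292.2 K.
Layer-by-layer balance gives σT_s⁴ = (N+1)σT_e⁴, so T_s = 2^¼·292.2 = 347.5 K.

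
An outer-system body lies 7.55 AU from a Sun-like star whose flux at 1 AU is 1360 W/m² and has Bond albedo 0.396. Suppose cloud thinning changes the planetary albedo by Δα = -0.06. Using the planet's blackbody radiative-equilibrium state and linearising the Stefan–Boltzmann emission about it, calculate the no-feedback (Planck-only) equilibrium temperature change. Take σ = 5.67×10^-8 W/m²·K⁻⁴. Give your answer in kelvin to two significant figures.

2.2 K

Flux at the orbit: S = 1360/(7.55)² = 23.86 W/m².
Reference equilibrium: T_e = [S(1−α)/(4σ)]^(1/4) = 89.28 K.
The change in absorbed flux is Δ[S(1−α)/4] = −SΔα/4 = 0.3579 W/m².
Planck response: λ_P = 4σT_e³ = 4·5.67×10⁻⁸·(89.28)³ = 0.1614 W/m²/K.
Hence the no-feedback warming is ΔF/(4σT_e³) = 2.22 K.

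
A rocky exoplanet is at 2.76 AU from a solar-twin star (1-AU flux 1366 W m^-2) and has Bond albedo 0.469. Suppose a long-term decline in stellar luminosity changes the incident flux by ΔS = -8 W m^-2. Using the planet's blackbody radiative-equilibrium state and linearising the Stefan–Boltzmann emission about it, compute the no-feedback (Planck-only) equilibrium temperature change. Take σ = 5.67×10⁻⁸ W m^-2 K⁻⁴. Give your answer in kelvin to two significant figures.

By the inverse-square law, S = 1366/2.76² = 179.3 W m^-2.
Reference equilibrium: T_e = [S(1−α)/(4σ)]^(1/4) = 143.1 K.
ΔF = Δ[S(1−α)]/4 = (1−0.469)·-8/4 = -1.062 W m^-2.
Planck response: λ_P = 4σT_e³ = 4·5.67×10⁻⁸·(143.1)³ = 0.6652 W m^-2/K.
So ΔT₀ = -1.062/0.6652 = -1.60 K.

-1.6 kelvin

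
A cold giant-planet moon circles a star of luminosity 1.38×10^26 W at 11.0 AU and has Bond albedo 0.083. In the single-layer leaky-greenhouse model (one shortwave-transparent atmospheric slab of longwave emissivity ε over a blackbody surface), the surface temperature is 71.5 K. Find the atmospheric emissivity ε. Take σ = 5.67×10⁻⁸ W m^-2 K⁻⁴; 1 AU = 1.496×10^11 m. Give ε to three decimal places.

d = 11.0 × 1.496×10^11 m = 1.646×10^12 m.
Spreading L over a sphere of radius d: S = 1.38×10^26/(4π·1.65×10^12²) = 4.055 W m^-2.
First, T_e = [4.055·(1−0.083)/(4σ)]^(1/4) = 63.63 K.
T_s⁴ = T_e⁴·2/(2−ε) → ε = 2 − 2(T_e/T_s)⁴ = 2 − 2·(63.63/71.5)⁴ = 0.7453.

0.745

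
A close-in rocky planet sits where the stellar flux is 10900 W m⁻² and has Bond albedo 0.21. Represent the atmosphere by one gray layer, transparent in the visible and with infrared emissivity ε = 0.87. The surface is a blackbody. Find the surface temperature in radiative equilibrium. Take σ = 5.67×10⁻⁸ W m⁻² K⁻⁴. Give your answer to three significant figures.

At the top of the atmosphere, σT_e⁴ = S(1−α)/4 = 2153 W m⁻², giving T_e = 441.4 K.
The surface balance (absorbed SW + ε·downward IR = σT_s⁴) with T_a⁴ = T_s⁴/2 reduces to T_s = T_e·[2/(2−ε)]^¼ = 509.1 K.

509 K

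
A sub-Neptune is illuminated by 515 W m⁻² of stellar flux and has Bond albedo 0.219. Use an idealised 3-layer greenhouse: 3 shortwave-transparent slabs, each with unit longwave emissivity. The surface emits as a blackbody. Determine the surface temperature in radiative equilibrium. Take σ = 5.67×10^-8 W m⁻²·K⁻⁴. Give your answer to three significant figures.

Top-of-atmosphere balance: σT_e⁴ = S(1−α)/4 = 100.6 W m⁻² → T_e = 205.2 K.
Layer-by-layer balance gives σT_s⁴ = (N+1)σT_e⁴, so T_s = 4^¼·205.2 = 290.2 K.

290 kelvin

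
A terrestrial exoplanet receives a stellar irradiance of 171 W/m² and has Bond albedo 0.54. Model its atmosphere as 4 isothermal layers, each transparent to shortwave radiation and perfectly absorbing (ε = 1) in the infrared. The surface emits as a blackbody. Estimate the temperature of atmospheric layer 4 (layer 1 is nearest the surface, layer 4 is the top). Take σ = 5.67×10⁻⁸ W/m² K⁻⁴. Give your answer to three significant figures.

Top-of-atmosphere balance: σT_e⁴ = S(1−α)/4 = 19.66 W/m² → T_e = 136.5 K.
In the N-layer model, layer k (counted from the surface) has T_k = (N+1−k)^(1/4)·T_e.
T_4 = (1)^(1/4)·136.5 = 136.5 K.

136 kelvin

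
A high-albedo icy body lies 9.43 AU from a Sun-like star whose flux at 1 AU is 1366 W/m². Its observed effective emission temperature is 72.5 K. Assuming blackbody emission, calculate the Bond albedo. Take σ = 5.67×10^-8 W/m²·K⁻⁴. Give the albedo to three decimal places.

0.592

Flux at the orbit: S = 1366/(9.43)² = 15.36 W/m².
From σT⁴ = S(1−α)/4 we invert for α: 1−α = 4σT⁴/S.
σT⁴ = 1.567 W/m², so 4σT⁴ = 6.266 W/m².
1−α = 6.266/15.36 = 0.4079, so α = 0.5921.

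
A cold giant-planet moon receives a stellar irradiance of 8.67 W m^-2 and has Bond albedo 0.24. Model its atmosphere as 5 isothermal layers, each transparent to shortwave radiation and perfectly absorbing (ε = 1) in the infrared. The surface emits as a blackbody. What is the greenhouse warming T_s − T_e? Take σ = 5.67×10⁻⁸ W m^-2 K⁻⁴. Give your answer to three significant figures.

The effective emission temperature is T_e = [S(1−α)/(4σ)]^¼ = 73.42 K.
Surface: T_s = (6)^¼·T_e = 114.9 K.
Warming: T_s − T_e = 41.49 K.

41.5 kelvin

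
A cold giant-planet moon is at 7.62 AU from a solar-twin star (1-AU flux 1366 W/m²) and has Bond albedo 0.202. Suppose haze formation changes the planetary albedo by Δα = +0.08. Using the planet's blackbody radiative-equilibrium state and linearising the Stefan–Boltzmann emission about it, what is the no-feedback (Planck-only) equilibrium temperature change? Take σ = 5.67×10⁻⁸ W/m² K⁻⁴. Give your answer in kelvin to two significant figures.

By the inverse-square law, S = 1366/7.62² = 23.53 W/m².
Reference equilibrium: T_e = [S(1−α)/(4σ)]^(1/4) = 95.38 K.
ΔF = −(S/4)Δα = −(23.53/4)×(+0.08) = -0.4705 W/m².
Linearising σT⁴ gives d(σT⁴)/dT = 4σT_e³ = 0.1968 W/m² per K.
ΔT₀ = ΔF/λ_P = -0.4705/0.1968 = -2.39 K.

-2.4 kelvin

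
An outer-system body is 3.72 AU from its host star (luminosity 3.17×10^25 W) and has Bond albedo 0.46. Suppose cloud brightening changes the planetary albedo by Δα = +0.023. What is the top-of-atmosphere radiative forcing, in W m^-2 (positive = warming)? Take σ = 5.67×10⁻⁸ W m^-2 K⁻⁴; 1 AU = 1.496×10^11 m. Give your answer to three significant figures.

-0.0468 W m^-2

Orbital distance: d = 3.72 AU = 5.565×10^11 m.
Spreading L over a sphere of radius d: S = 3.17×10^25/(4π·5.57×10^11²) = 8.145 W m^-2.
TOA radiative forcing: ΔF = −S·Δα/4 = −8.145·(+0.023)/4 = -0.04683 W m^-2.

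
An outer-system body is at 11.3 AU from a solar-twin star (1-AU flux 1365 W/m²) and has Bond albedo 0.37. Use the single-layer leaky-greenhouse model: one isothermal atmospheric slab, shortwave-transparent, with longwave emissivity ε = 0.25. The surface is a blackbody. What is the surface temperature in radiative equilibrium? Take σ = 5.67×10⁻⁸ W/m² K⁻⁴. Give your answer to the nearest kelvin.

76 K

Flux at the orbit: S = 1365/(11.3)² = 10.69 W/m².
Effective emission temperature (TOA balance): σT_e⁴ = S(1−α)/4 = 1.684 W/m² → T_e = 73.82 K.
For a single slab of emissivity ε, T_s⁴ = 2T_e⁴/(2−ε); thus T_s = 73.82·(1.143)^(1/4) = 76.32 K.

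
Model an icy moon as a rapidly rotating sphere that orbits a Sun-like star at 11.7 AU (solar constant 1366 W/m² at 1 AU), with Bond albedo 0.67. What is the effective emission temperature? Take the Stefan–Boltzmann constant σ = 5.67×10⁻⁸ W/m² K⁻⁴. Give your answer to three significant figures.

61.7 K

By the inverse-square law, S = 1366/11.7² = 9.979 W/m².
Averaging over the sphere, the absorbed flux is S(1−α)/4 = 0.8233 W/m².
Balancing against σT⁴: T = (0.8233/5.67×10⁻⁸)^(1/4) = 61.73 K.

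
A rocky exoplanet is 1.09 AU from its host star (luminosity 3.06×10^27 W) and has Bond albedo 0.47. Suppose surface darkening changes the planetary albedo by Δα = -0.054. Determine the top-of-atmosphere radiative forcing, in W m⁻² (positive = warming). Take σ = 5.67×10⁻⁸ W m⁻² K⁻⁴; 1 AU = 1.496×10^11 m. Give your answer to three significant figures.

124 W m⁻²

d = 1.09 × 1.496×10^11 m = 1.631×10^11 m.
Spreading L over a sphere of radius d: S = 3.06×10^27/(4π·1.63×10^11²) = 9158 W m⁻².
The change in absorbed flux is Δ[S(1−α)/4] = −SΔα/4 = 123.6 W m⁻².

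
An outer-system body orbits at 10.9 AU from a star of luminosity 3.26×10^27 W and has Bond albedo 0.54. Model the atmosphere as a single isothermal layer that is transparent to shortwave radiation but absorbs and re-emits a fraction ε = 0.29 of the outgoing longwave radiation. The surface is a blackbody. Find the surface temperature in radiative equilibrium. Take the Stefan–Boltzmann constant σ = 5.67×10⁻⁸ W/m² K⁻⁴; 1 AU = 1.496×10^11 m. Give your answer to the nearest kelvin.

123 K

Orbital distance: d = 10.9 AU = 1.631×10^12 m.
Flux at the orbit: S = L/(4πd²) = 3.26×10^27/(4π·(1.63×10^12)²) = 97.56 W/m².
The planet radiates to space at T_e = [S(1−α)/(4σ)]^(1/4) = 118.6 K.
Surface balance with a leaky layer gives σT_s⁴ = σT_e⁴·2/(2−ε), so T_s = T_e·[2/(2−0.29)]^(1/4) = 123.3 K.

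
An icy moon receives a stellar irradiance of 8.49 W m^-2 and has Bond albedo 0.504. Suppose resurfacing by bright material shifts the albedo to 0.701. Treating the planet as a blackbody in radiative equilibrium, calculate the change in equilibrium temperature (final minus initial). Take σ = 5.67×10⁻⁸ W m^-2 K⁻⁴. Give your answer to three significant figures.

-7.80 K

With α = 0.504, T₁ = 65.64 K.
After:  T₂ = [8.490·0.299/(4σ)]^(1/4) = 57.84 K.
ΔT = T₂ − T₁ = -7.802 K.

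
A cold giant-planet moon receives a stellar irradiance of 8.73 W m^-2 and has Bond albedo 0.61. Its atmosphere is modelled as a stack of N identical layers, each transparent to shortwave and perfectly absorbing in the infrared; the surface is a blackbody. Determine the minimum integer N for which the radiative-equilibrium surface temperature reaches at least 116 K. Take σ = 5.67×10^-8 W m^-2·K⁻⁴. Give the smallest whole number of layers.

OLR = S(1−α)/4 = 0.8512 W m^-2; the top layer radiates at T_e = 62.25 K.
Since T_s⁴ = (N+1)T_e⁴, we need N ≥ (T_s/T_e)⁴ − 1 = 11.061.
Rounding up, N = 12.

12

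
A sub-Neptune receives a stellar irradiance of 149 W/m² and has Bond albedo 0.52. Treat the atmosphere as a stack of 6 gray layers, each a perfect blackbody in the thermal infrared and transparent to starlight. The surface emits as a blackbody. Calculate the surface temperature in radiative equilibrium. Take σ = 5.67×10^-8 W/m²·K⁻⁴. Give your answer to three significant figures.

The effective emission temperature is T_e = [S(1−α)/(4σ)]^¼ = 133.3 K.
With N = 6 opaque layers, T_s = (N+1)^(1/4)·T_e = 7^(1/4)·133.3 = 216.8 K.

217 kelvin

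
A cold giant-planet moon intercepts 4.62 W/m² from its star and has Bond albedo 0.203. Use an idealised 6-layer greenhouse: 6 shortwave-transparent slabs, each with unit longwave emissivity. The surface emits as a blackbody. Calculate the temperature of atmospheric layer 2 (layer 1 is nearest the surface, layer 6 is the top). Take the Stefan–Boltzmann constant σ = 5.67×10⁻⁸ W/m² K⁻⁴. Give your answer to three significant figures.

The effective emission temperature is T_e = [S(1−α)/(4σ)]^¼ = 63.48 K.
Each opaque layer satisfies 2T_j⁴ = T_{j−1}⁴ + T_{j+1}⁴, giving T_k⁴ = (N+1−k)T_e⁴.
T_2 = (5)^(1/4)·63.48 = 94.92 K.

94.9 K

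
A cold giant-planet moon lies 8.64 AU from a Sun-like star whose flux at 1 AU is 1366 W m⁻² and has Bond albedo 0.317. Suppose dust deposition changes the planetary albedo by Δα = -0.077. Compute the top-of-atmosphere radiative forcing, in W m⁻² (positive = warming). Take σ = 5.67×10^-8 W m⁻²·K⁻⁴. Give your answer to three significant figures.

Irradiance scales as 1/d², so S = 1366 W m⁻² × (1/8.64)² = 18.30 W m⁻².
ΔF = −(S/4)Δα = −(18.30/4)×(-0.077) = 0.3523 W m⁻².

0.352 W m⁻²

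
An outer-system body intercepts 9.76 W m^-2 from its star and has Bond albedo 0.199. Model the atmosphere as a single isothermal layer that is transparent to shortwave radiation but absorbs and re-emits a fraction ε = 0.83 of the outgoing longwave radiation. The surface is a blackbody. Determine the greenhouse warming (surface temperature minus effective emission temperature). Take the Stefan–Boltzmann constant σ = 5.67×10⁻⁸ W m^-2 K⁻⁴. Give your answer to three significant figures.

At the top of the atmosphere, σT_e⁴ = S(1−α)/4 = 1.954 W m^-2, giving T_e = 76.62 K.
Surface balance with a leaky layer gives σT_s⁴ = σT_e⁴·2/(2−ε), so T_s = T_e·[2/(2−0.83)]^(1/4) = 87.61 K.
T_s − T_e = 87.61 − 76.62 = 10.99 K.

11.0 K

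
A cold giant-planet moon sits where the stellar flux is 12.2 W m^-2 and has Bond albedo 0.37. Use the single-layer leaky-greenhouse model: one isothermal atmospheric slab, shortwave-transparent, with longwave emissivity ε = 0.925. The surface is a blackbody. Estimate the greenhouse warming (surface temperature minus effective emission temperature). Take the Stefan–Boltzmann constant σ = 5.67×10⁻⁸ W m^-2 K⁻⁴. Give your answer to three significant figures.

12.8 K

At the top of the atmosphere, σT_e⁴ = S(1−α)/4 = 1.921 W m^-2, giving T_e = 76.30 K.
Surface balance with a leaky layer gives σT_s⁴ = σT_e⁴·2/(2−ε), so T_s = T_e·[2/(2−0.925)]^(1/4) = 89.11 K.
The atmosphere warms the surface by 12.81 K.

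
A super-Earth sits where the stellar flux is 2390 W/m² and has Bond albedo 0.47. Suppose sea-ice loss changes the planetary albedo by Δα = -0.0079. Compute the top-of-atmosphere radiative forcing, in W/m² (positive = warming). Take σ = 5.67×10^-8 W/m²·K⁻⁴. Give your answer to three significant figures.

4.72 W/m²

TOA radiative forcing: ΔF = −S·Δα/4 = −2390·(-0.0079)/4 = 4.720 W/m².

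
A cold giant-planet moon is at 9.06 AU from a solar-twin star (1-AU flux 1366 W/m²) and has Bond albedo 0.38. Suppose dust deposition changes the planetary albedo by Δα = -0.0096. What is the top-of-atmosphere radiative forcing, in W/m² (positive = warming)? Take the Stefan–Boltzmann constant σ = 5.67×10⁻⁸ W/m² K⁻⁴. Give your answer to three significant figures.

Flux at the orbit: S = 1366/(9.06)² = 16.64 W/m².
ΔF = −(S/4)Δα = −(16.64/4)×(-0.0096) = 0.03994 W/m².

0.0399 W/m²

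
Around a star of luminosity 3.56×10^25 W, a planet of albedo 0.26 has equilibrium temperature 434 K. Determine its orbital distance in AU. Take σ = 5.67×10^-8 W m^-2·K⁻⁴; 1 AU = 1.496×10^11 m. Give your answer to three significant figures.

Energy balance gives S = 4σT⁴/(1−α) = 10870 W m^-2.
Then d = [L/(4πS)]^(1/2) = 1.614×10^10 m, i.e. 0.1079 AU.

0.108 AU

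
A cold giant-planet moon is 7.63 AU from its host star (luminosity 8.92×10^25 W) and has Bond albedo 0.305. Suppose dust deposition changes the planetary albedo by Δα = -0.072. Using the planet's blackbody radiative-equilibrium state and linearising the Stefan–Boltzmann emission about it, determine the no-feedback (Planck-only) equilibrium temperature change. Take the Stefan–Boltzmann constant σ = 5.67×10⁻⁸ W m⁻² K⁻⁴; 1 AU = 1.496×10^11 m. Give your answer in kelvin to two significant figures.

1.7 K

d = 7.63 × 1.496×10^11 m = 1.141×10^12 m.
S = L/(4πd²) = 5.448 W m⁻².
Unperturbed T_e = [5.448·(1−0.305)/(4σ)]^¼ = 63.92 K.
TOA radiative forcing: ΔF = −S·Δα/4 = −5.448·(-0.072)/4 = 0.09807 W m⁻².
Linearising σT⁴ gives d(σT⁴)/dT = 4σT_e³ = 0.05924 W m⁻² per K.
ΔT₀ = ΔF/λ_P = 0.09807/0.05924 = 1.66 K.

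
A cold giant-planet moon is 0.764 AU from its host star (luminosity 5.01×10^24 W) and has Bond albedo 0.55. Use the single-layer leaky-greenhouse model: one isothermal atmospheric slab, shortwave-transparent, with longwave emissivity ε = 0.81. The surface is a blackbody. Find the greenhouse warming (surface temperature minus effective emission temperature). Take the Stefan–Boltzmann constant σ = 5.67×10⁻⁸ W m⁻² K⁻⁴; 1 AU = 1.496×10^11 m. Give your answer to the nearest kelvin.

12 K

d = 0.764 × 1.496×10^11 m = 1.143×10^11 m.
S = L/(4πd²) = 30.52 W m⁻².
Effective emission temperature (TOA balance): σT_e⁴ = S(1−α)/4 = 3.433 W m⁻² → T_e = 88.21 K.
Surface balance with a leaky layer gives σT_s⁴ = σT_e⁴·2/(2−ε), so T_s = T_e·[2/(2−0.81)]^(1/4) = 100.4 K.
The atmosphere warms the surface by 12.23 K.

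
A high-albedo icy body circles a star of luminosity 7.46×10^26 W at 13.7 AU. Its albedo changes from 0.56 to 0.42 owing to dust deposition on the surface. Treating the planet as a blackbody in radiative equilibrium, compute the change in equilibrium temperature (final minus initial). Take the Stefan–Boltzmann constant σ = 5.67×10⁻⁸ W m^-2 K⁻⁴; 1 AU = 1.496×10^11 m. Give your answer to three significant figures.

d = 13.7 × 1.496×10^11 m = 2.050×10^12 m.
S = L/(4πd²) = 14.13 W m^-2.
With α = 0.56, T₁ = 72.36 K.
After:  T₂ = [14.13·0.58/(4σ)]^(1/4) = 77.54 K.
ΔT = T₂ − T₁ = 5.174 K.

5.17 K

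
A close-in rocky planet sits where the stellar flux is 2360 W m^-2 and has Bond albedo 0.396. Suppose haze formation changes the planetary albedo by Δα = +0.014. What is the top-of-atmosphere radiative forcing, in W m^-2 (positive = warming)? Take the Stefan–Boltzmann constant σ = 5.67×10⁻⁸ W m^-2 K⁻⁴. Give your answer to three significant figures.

-8.26 W m^-2

ΔF = −(S/4)Δα = −(2360/4)×(+0.014) = -8.260 W m^-2.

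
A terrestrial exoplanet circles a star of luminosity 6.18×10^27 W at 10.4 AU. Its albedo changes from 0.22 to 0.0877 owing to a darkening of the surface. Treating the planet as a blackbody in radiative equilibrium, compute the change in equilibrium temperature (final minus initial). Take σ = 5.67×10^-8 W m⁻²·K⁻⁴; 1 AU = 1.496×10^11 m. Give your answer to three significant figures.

6.49 kelvin

d = 10.4 × 1.496×10^11 m = 1.556×10^12 m.
Flux at the orbit: S = L/(4πd²) = 6.18×10^27/(4π·(1.56×10^12)²) = 203.2 W m⁻².
With α = 0.22, T₁ = 162.6 K.
After:  T₂ = [203.2·0.912/(4σ)]^(1/4) = 169.1 K.
ΔT = T₂ − T₁ = 6.495 K.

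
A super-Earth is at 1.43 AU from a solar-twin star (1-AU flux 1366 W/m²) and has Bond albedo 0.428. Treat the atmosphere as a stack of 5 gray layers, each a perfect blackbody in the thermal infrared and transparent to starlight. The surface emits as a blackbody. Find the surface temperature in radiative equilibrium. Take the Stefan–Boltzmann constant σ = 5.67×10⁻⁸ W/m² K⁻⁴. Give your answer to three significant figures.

317 kelvin

Irradiance scales as 1/d², so S = 1366 W/m² × (1/1.43)² = 668.0 W/m².
The effective emission temperature is T_e = [S(1−α)/(4σ)]^¼ = 202.6 K.
With N = 5 opaque layers, T_s = (N+1)^(1/4)·T_e = 6^(1/4)·202.6 = 317.1 K.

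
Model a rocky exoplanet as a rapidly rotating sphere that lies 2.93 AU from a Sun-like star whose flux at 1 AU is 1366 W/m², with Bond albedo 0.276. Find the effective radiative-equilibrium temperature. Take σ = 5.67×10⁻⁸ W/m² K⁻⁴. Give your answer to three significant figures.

150 K

By the inverse-square law, S = 1366/2.93² = 159.1 W/m².
The planet absorbs (1−α)S over its disc πR² and re-emits over 4πR², so the mean absorbed flux is (1−0.276)·159.1/4 = 28.80 W/m².
In equilibrium σT⁴ equals this, so T = 150.1 K.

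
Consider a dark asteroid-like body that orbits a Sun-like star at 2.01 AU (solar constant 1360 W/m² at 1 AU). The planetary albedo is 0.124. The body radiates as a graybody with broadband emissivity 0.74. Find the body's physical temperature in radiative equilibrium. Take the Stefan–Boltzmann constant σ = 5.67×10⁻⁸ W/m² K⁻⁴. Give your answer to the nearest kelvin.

By the inverse-square law, S = 1360/2.01² = 336.6 W/m².
Averaging over the sphere, the absorbed flux is S(1−α)/4 = 73.72 W/m².
Radiative balance εσT⁴ = 73.72 gives T = [73.72/(0.74·σ)]^(1/4) = 204.7 K.

205 K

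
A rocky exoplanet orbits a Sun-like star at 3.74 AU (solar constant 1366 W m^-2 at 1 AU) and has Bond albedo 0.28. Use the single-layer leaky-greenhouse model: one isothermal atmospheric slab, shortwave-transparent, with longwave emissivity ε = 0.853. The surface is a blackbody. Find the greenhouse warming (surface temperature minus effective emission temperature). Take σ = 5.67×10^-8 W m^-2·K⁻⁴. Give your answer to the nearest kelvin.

20 K

Flux at the orbit: S = 1366/(3.74)² = 97.66 W m^-2.
Effective emission temperature (TOA balance): σT_e⁴ = S(1−α)/4 = 17.58 W m^-2 → T_e = 132.7 K.
For a single slab of emissivity ε, T_s⁴ = 2T_e⁴/(2−ε); thus T_s = 132.7·(1.744)^(1/4) = 152.5 K.
T_s − T_e = 152.5 − 132.7 = 19.79 K.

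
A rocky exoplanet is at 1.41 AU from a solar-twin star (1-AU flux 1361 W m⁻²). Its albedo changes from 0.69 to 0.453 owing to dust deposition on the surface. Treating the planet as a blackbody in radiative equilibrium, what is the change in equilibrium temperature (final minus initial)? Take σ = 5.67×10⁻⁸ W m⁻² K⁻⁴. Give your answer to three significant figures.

Irradiance scales as 1/d², so S = 1361 W m⁻² × (1/1.41)² = 684.6 W m⁻².
Before: T₁ = [684.6·0.31/(4σ)]^(1/4) = 174.9 K.
Final:   T₂ = [S(1−0.453)/(4σ)]^(1/4) = 201.6 K.
ΔT = T₂ − T₁ = 26.68 K.

26.7 K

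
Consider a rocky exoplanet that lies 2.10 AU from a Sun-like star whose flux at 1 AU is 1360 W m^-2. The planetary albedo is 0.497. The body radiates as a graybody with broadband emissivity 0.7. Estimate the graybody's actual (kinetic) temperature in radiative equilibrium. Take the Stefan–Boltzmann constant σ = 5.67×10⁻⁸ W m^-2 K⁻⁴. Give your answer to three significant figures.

Flux at the orbit: S = 1360/(2.10)² = 308.4 W m^-2.
The planet absorbs (1−α)S over its disc πR² and re-emits over 4πR², so the mean absorbed flux is (1−0.497)·308.4/4 = 38.78 W m^-2.
Equating to εσT⁴ with ε = 0.7: T = (38.78/0.7σ)^(1/4) = 176.8 K.

177 K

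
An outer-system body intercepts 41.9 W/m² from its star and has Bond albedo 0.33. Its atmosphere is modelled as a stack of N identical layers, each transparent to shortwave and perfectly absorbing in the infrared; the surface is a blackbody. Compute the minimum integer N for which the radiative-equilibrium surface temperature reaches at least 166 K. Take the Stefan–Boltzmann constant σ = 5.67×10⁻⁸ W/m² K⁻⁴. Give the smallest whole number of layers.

The effective emission temperature is T_e = [S(1−α)/(4σ)]^¼ = 105.5 K.
T_s = (N+1)^(1/4)·T_e ≥ 166 K requires N+1 ≥ (T_s/T_e)⁴ = (166/105.5)⁴ = 6.135.
Rounding up, N = 6.

6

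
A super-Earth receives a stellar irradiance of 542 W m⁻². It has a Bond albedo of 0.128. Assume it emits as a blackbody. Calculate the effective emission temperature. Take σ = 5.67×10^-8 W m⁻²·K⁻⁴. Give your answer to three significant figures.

Averaging over the sphere, the absorbed flux is S(1−α)/4 = 118.2 W m⁻².
In equilibrium σT⁴ equals this, so T = 213.7 K.

214 K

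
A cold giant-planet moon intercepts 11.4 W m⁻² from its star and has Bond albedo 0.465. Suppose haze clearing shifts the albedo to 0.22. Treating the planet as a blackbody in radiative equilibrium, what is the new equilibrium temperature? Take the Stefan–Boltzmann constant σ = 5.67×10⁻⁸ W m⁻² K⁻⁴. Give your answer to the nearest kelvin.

79 K

With the new albedo, S(1−α₂)/4 = 2.223 W m⁻², so T₂ = 79.13 K.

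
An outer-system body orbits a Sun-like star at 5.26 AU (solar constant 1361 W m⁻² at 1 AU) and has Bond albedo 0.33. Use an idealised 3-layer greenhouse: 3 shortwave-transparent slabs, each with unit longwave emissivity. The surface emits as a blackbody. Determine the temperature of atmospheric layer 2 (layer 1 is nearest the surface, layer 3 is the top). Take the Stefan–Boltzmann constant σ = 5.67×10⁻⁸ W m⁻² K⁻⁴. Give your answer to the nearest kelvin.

131 K

Irradiance scales as 1/d², so S = 1361 W m⁻² × (1/5.26)² = 49.19 W m⁻².
The effective emission temperature is T_e = [S(1−α)/(4σ)]^¼ = 109.8 K.
The net upward flux σT_e⁴ is constant between every pair of levels, so T_k⁴ = (N+1−k)T_e⁴.
T_2 = (2)^(1/4)·109.8 = 130.6 K.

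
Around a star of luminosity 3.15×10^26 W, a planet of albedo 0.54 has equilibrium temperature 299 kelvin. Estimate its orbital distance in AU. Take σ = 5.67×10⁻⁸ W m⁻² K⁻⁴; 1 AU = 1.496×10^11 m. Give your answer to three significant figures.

0.533 AU

The flux needed for this T is 4σT⁴/(1−0.54) = 3941 W m⁻².
From L = 4πd²S, d = √(3.15×10^26/(4π·3941)) = 7.976×10^10 m = 0.5331 AU.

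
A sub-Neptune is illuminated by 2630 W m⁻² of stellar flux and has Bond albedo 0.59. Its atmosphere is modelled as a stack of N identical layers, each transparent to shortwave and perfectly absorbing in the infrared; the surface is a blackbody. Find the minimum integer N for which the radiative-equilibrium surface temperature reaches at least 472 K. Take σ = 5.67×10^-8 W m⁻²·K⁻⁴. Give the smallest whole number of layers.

10

Top-of-atmosphere balance: σT_e⁴ = S(1−α)/4 = 269.6 W m⁻² → T_e = 262.6 K.
Need (N+1)T_e⁴ ≥ T_s⁴, i.e. N+1 ≥ (472/262.6)⁴ = 10.439.
So N ≥ 9.439; the smallest integer is N = 10.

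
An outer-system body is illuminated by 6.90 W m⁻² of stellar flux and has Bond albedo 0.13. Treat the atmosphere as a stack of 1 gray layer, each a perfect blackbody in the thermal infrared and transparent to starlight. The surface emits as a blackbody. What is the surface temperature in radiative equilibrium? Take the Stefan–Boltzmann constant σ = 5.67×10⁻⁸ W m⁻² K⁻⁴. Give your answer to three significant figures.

Top-of-atmosphere balance: σT_e⁴ = S(1−α)/4 = 1.501 W m⁻² → T_e = 71.73 K.
With N = 1 opaque layers, T_s = (N+1)^(1/4)·T_e = 2^(1/4)·71.73 = 85.30 K.

85.3 K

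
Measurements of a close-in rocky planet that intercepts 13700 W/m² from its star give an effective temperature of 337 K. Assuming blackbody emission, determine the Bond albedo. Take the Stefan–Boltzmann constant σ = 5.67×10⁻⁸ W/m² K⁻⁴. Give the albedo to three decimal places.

Energy balance: S(1−α)/4 = σT⁴, so 1−α = 4σT⁴/S.
4σT⁴ = 4·5.67×10⁻⁸·(337)⁴ = 2925 W/m².
1−α = 2925/13700 = 0.2135, so α = 0.7865.

0.786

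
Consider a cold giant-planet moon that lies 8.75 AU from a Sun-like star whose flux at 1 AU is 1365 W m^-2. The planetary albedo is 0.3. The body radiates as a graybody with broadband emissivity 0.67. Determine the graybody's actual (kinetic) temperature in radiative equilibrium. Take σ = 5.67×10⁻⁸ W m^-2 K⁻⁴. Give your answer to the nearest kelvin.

By the inverse-square law, S = 1365/8.75² = 17.83 W m^-2.
Absorbed flux (global mean): S(1−α)/4 = 17.83·0.7/4 = 3.120 W m^-2.
Equating to εσT⁴ with ε = 0.67: T = (3.120/0.67σ)^(1/4) = 95.20 K.

95 kelvin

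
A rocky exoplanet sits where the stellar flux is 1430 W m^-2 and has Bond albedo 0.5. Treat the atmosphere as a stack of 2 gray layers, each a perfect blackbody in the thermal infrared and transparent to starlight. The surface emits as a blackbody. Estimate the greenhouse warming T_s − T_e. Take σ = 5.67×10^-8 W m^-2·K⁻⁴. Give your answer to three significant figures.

The effective emission temperature is T_e = [S(1−α)/(4σ)]^¼ = 237.0 K.
Surface: T_s = (3)^¼·T_e = 311.9 K.
Warming: T_s − T_e = 74.90 K.

74.9 K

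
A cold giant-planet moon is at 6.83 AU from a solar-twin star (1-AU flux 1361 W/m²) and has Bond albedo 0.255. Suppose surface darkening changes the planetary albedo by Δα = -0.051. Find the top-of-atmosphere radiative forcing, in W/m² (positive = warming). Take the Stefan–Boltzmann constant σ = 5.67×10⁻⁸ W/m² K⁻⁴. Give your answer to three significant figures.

Irradiance scales as 1/d², so S = 1361 W/m² × (1/6.83)² = 29.18 W/m².
ΔF = −(S/4)Δα = −(29.18/4)×(-0.051) = 0.3720 W/m².

0.372 W/m²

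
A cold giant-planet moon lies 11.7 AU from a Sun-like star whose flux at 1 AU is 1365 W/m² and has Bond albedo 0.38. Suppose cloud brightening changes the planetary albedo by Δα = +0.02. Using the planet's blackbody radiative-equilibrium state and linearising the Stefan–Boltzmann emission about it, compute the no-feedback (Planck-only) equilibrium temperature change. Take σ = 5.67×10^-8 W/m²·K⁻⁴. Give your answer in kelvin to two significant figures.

Irradiance scales as 1/d², so S = 1365 W/m² × (1/11.7)² = 9.972 W/m².
The baseline emission temperature is T_e = 72.26 K.
TOA radiative forcing: ΔF = −S·Δα/4 = −9.972·(+0.02)/4 = -0.04986 W/m².
Planck response: λ_P = 4σT_e³ = 4·5.67×10⁻⁸·(72.26)³ = 0.08556 W/m²/K.
So ΔT₀ = -0.04986/0.08556 = -0.583 K.

-0.58 kelvin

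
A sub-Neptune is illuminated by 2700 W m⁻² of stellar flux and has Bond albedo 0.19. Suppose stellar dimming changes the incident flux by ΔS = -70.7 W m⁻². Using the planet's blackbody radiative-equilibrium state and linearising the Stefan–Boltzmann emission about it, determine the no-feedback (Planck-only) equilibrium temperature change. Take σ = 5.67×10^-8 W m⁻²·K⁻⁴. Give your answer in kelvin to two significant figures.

The baseline emission temperature is T_e = 313.4 K.
Only a fraction (1−α) is absorbed and it's spread over 4πR², so ΔF = (1−α)ΔS/4 = -14.32 W m⁻².
The Planck feedback parameter is 4σT_e³ = 6.979 W m⁻²/K.
So ΔT₀ = -14.32/6.979 = -2.05 K.

-2.1 K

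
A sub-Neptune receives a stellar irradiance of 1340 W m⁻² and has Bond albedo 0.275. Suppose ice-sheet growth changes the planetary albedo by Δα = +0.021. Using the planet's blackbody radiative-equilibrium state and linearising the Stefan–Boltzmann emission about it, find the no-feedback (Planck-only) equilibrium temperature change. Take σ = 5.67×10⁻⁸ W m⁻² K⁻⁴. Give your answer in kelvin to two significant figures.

The baseline emission temperature is T_e = 255.8 K.
TOA radiative forcing: ΔF = −S·Δα/4 = −1340·(+0.021)/4 = -7.035 W m⁻².
Planck response: λ_P = 4σT_e³ = 4·5.67×10⁻⁸·(255.8)³ = 3.797 W m⁻²/K.
Hence the no-feedback warming is ΔF/(4σT_e³) = -1.85 K.

-1.9 K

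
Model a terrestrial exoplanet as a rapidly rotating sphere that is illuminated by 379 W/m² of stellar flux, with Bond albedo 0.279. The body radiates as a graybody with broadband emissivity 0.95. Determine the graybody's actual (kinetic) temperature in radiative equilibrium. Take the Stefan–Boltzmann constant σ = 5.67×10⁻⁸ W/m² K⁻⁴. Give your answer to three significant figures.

189 kelvin

Absorbed flux (global mean): S(1−α)/4 = 379.0·0.721/4 = 68.31 W/m².
Equating to εσT⁴ with ε = 0.95: T = (68.31/0.95σ)^(1/4) = 188.7 K.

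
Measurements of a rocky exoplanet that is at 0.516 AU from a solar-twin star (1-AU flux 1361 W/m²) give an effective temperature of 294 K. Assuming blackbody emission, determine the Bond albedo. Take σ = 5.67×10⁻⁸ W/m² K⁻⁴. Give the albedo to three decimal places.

By the inverse-square law, S = 1361/0.516² = 5112 W/m².
Energy balance: S(1−α)/4 = σT⁴, so 1−α = 4σT⁴/S.
σT⁴ = 423.6 W/m², so 4σT⁴ = 1694 W/m².
Hence α = 1 − 1694/5112 = 0.6685.

0.669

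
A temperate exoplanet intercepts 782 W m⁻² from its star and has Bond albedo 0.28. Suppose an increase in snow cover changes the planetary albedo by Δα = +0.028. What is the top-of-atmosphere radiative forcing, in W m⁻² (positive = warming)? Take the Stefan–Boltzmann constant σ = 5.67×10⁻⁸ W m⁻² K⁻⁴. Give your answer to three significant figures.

-5.47 W m⁻²

TOA radiative forcing: ΔF = −S·Δα/4 = −782.0·(+0.028)/4 = -5.474 W m⁻².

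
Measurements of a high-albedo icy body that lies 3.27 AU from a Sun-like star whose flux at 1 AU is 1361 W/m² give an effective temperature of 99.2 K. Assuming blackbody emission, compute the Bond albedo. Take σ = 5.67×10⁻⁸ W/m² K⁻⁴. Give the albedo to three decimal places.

Irradiance scales as 1/d², so S = 1361 W/m² × (1/3.27)² = 127.3 W/m².
Rearranging the radiative balance, α = 1 − 4σT⁴/S.
σT⁴ = 5.491 W/m², so 4σT⁴ = 21.96 W/m².
Hence α = 1 − 21.96/127.3 = 0.8274.

0.827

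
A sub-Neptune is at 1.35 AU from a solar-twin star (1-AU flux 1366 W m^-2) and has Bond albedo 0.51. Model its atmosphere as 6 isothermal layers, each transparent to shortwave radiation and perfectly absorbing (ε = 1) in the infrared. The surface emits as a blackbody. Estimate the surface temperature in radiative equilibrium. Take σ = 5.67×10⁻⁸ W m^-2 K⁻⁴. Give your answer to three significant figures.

326 K

Irradiance scales as 1/d², so S = 1366 W m^-2 × (1/1.35)² = 749.5 W m^-2.
Top-of-atmosphere balance: σT_e⁴ = S(1−α)/4 = 91.82 W m^-2 → T_e = 200.6 K.
With N = 6 opaque layers, T_s = (N+1)^(1/4)·T_e = 7^(1/4)·200.6 = 326.3 K.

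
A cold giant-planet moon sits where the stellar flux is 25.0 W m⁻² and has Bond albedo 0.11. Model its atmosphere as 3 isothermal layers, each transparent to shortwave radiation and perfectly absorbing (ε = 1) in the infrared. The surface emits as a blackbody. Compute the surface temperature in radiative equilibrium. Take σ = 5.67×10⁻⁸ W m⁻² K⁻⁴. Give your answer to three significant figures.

141 kelvin

The effective emission temperature is T_e = [S(1−α)/(4σ)]^¼ = 99.52 K.
For an N-layer opaque stack, T_s⁴ = (N+1)T_e⁴, hence T_s = (4)^(1/4)×99.52 K = 140.7 K.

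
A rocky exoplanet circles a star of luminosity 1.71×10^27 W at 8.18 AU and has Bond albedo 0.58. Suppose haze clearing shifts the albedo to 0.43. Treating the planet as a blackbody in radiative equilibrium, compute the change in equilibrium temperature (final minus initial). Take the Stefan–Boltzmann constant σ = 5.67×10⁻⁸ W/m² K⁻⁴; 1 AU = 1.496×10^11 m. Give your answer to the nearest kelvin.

Orbital distance: d = 8.18 AU = 1.224×10^12 m.
Spreading L over a sphere of radius d: S = 1.71×10^27/(4π·1.22×10^12²) = 90.87 W/m².
Before: T₁ = [90.87·0.42/(4σ)]^(1/4) = 113.9 K.
After:  T₂ = [90.87·0.57/(4σ)]^(1/4) = 122.9 K.
Change: 122.9 − 113.9 = 9.036 K.

9 K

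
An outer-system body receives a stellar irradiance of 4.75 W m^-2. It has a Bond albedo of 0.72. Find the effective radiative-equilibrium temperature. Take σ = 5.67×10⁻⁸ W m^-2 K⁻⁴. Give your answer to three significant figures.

Averaging over the sphere, the absorbed flux is S(1−α)/4 = 0.3325 W m^-2.
Set σT⁴ = 0.3325 → T = (0.3325/σ)^(1/4) = 49.21 K.

49.2 K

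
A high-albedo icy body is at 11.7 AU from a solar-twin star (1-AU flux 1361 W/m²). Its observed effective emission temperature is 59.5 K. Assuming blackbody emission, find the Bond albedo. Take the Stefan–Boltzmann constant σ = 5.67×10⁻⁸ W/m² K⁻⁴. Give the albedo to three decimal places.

Irradiance scales as 1/d², so S = 1361 W/m² × (1/11.7)² = 9.942 W/m².
Energy balance: S(1−α)/4 = σT⁴, so 1−α = 4σT⁴/S.
σT⁴ = 0.7106 W/m², so 4σT⁴ = 2.843 W/m².
1−α = 2.843/9.942 = 0.2859, so α = 0.7141.

0.714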